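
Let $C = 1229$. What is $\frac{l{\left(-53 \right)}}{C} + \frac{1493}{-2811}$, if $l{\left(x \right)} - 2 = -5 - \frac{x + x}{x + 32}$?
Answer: $- \frac{13002632}{24183033} \approx -0.53768$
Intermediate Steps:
$l{\left(x \right)} = -3 - \frac{2 x}{32 + x}$ ($l{\left(x \right)} = 2 - \left(5 + \frac{x + x}{x + 32}\right) = 2 - \left(5 + \frac{2 x}{32 + x}\right) = -3 - \frac{2 x}{32 + x}$)
$\frac{l{\left(-53 \right)}}{C} + \frac{1493}{-2811} = \frac{\frac{1}{32 - 53} \left(-96 - -265\right)}{1229} + \frac{1493}{-2811} = \frac{-96 + 265}{-21} \cdot \frac{1}{1229} + 1493 \left(- \frac{1}{2811}\right) = \left(- \frac{1}{21}\right) 169 \cdot \frac{1}{1229} - \frac{1493}{2811} = \left(- \frac{169}{21}\right) \frac{1}{1229} - \frac{1493}{2811} = - \frac{169}{25809} - \frac{1493}{2811} = - \frac{13002632}{24183033}$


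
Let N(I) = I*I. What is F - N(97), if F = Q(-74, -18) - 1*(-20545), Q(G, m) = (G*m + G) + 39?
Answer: 12433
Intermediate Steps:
Q(G, m) = 39 + G + G*m (Q(G, m) = (G + G*m) + 39 = 39 + G + G*m)
N(I) = I²
F = 21842 (F = (39 - 74 - 74*(-18)) - 1*(-20545) = (39 - 74 + 1332) + 20545 = 1297 + 20545 = 21842)
F - N(97) = 21842 - 1*97² = 21842 - 1*9409 = 21842 - 9409 = 12433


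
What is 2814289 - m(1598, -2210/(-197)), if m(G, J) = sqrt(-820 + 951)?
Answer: 2814289 - sqrt(131) ≈ 2.8143e+6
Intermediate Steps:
m(G, J) = sqrt(131)
2814289 - m(1598, -2210/(-197)) = 2814289 - sqrt(131)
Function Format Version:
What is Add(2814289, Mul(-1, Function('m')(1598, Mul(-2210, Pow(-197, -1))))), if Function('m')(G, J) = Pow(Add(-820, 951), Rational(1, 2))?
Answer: Add(2814289, Mul(-1, Pow(131, Rational(1, 2)))) ≈ 2.8143e+6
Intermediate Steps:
Function('m')(G, J) = Pow(131, Rational(1, 2))
Add(2814289, Mul(-1, Function('m')(1598, Mul(-2210, Pow(-197, -1))))) = Add(2814289, Mul(-1, Pow(131, Rational(1, 2))))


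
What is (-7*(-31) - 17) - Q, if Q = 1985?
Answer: -1785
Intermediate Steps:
(-7*(-31) - 17) - Q = (-7*(-31) - 17) - 1*1985 = (217 - 17) - 1985 = 200 - 1985 = -1785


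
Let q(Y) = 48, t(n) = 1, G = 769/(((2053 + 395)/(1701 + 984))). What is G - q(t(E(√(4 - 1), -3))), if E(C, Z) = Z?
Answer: 649087/816 ≈ 795.45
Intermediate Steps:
G = 688255/816 (G = 769/((2448/2685)) = 769/((2448*(1/2685))) = 769/(816/895) = 769*(895/816) = 688255/816 ≈ 843.45)
G - q(t(E(√(4 - 1), -3))) = 688255/816 - 1*48 = 688255/816 - 48 = 649087/816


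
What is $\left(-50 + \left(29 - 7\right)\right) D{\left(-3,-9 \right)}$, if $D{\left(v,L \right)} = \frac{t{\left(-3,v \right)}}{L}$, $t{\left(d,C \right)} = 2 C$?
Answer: $- \frac{56}{3} \approx -18.667$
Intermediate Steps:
$D{\left(v,L \right)} = \frac{2 v}{L}$
$\left(-50 + \left(29 - 7\right)\right) D{\left(-3,-9 \right)} = \left(-50 + \left(29 - 7\right)\right) 2 \left(-3\right) \frac{1}{-9} = \left(-50 + \left(29 - 7\right)\right) 2 \left(-3\right) \left(- \frac{1}{9}\right) = \left(-50 + 22\right) \frac{2}{3} = \left(-28\right) \frac{2}{3} = - \frac{56}{3}$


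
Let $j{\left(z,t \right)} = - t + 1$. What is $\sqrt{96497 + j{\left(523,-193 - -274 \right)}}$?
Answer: $3 \sqrt{10713} \approx 310.51$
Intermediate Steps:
$j{\left(z,t \right)} = 1 - t$
$\sqrt{96497 + j{\left(523,-193 - -274 \right)}} = \sqrt{96497 + \left(1 - \left(-193 - -274\right)\right)} = \sqrt{96497 + \left(1 - \left(-193 + 274\right)\right)} = \sqrt{96497 + \left(1 - 81\right)} = \sqrt{96497 - 80} = \sqrt{96417} = 3 \sqrt{10713}$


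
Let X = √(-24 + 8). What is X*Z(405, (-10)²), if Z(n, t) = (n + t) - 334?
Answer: 684*I ≈ 684.0*I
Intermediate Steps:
X = 4*I (X = √(-16) = 4*I ≈ 4.0*I)
Z(n, t) = -334 + n + t
X*Z(405, (-10)²) = (4*I)*(-334 + 405 + (-10)²) = (4*I)*(-334 + 405 + 100) = (4*I)*171 = 684*I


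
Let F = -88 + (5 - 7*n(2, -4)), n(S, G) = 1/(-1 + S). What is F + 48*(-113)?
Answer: -5514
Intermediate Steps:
F = -90 (F = -88 + (5 - 7/(-1 + 2)) = -88 + (5 - 7/1) = -88 + (5 - 7*1) = -88 + (5 - 7) = -88 - 2 = -90)
F + 48*(-113) = -90 + 48*(-113) = -90 - 5424 = -5514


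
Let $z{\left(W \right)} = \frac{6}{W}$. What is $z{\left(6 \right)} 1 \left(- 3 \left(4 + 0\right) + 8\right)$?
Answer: $-4$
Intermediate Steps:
$z{\left(6 \right)} 1 \left(- 3 \left(4 + 0\right) + 8\right) = \frac{6}{6} \cdot 1 \left(- 3 \left(4 + 0\right) + 8\right) = 6 \cdot \frac{1}{6} \cdot 1 \left(\left(-3\right) 4 + 8\right) = 1 \cdot 1 \left(-12 + 8\right) = 1 \cdot 1 \left(-4\right) = 1 \left(-4\right) = -4$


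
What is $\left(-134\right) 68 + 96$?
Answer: $-9016$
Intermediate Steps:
$\left(-134\right) 68 + 96 = -9112 + 96 = -9016$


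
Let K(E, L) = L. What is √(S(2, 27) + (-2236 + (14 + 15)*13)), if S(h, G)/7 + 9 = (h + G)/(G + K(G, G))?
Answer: I*√621510/18 ≈ 43.798*I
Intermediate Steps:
S(h, G) = -63 + 7*(G + h)/(2*G) (S(h, G) = -63 + 7*((h + G)/(G + G)) = -63 + 7*((G + h)/((2*G))) = -63 + 7*((G + h)*(1/(2*G))) = -63 + 7*((G + h)/(2*G)) = -63 + 7*(G + h)/(2*G))
√(S(2, 27) + (-2236 + (14 + 15)*13)) = √((7/2)*(2 - 17*27)/27 + (-2236 + (14 + 15)*13)) = √((7/2)*(1/27)*(2 - 459) + (-2236 + 29*13)) = √((7/2)*(1/27)*(-457) + (-2236 + 377)) = √(-3199/54 - 1859) = √(-103585/54) = I*√621510/18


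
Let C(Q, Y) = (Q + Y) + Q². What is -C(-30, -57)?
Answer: -813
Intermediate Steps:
C(Q, Y) = Q + Y + Q²
-C(-30, -57) = -(-30 - 57 + (-30)²) = -(-30 - 57 + 900) = -1*813 = -813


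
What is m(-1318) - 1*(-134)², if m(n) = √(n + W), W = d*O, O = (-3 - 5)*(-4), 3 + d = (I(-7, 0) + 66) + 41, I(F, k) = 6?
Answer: -17956 + √2202 ≈ -17909.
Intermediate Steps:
d = 110 (d = -3 + ((6 + 66) + 41) = -3 + (72 + 41) = -3 + 113 = 110)
O = 32 (O = -8*(-4) = 32)
W = 3520 (W = 110*32 = 3520)
m(n) = √(3520 + n) (m(n) = √(n + 3520) = √(3520 + n))
m(-1318) - 1*(-134)² = √(3520 - 1318) - 1*(-134)² = √2202 - 1*17956 = √2202 - 17956 = -17956 + √2202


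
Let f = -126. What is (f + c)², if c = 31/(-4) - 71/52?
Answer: 12341169/676 ≈ 18256.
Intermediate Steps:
c = -237/26 (c = 31*(-¼) - 71*1/52 = -31/4 - 71/52 = -237/26 ≈ -9.1154)
(f + c)² = (-126 - 237/26)² = (-3513/26)² = 12341169/676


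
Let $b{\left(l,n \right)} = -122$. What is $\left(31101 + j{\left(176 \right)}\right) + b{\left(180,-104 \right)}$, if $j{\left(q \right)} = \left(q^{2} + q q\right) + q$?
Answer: $93107$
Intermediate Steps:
$j{\left(q \right)} = q + 2 q^{2}$ ($j{\left(q \right)} = \left(q^{2} + q^{2}\right) + q = 2 q^{2} + q = q + 2 q^{2}$)
$\left(31101 + j{\left(176 \right)}\right) + b{\left(180,-104 \right)} = \left(31101 + 176 \left(1 + 2 \cdot 176\right)\right) - 122 = \left(31101 + 176 \left(1 + 352\right)\right) - 122 = \left(31101 + 176 \cdot 353\right) - 122 = \left(31101 + 62128\right) - 122 = 93229 - 122 = 93107$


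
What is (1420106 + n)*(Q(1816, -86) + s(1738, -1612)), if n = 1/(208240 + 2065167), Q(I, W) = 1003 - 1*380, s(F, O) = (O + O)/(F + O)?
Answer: 1928734304048557/2273407 ≈ 8.4839e+8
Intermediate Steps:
s(F, O) = 2*O/(F + O) (s(F, O) = (2*O)/(F + O) = 2*O/(F + O))
Q(I, W) = 623 (Q(I, W) = 1003 - 380 = 623)
n = 1/2273407 ≈ 4.3987e-7
(1420106 + n)*(Q(1816, -86) + s(1738, -1612)) = (1420106 + 1/2273407)*(623 + 2*(-1612)/(1738 - 1612)) = 3228478921143*(623 + 2*(-1612)/126)/2273407 = 3228478921143*(623 + 2*(-1612)*(1/126))/2273407 = 3228478921143*(623 - 1612/63)/2273407 = (3228478921143/2273407)*(37637/63) = 1928734304048557/2273407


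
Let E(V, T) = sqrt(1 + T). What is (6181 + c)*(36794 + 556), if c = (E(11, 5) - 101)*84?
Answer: -86017050 + 3137400*sqrt(6) ≈ -7.8332e+7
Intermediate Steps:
c = -8484 + 84*sqrt(6) (c = (sqrt(1 + 5) - 101)*84 = (sqrt(6) - 101)*84 = (-101 + sqrt(6))*84 = -8484 + 84*sqrt(6) ≈ -8278.3)
(6181 + c)*(36794 + 556) = (6181 + (-8484 + 84*sqrt(6)))*(36794 + 556) = (-2303 + 84*sqrt(6))*37350 = -86017050 + 3137400*sqrt(6)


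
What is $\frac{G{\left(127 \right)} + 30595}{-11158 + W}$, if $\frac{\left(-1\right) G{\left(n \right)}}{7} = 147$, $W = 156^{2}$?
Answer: $\frac{14783}{6589} \approx 2.2436$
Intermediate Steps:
$W = 24336$
$G{\left(n \right)} = -1029$ ($G{\left(n \right)} = \left(-7\right) 147 = -1029$)
$\frac{G{\left(127 \right)} + 30595}{-11158 + W} = \frac{-1029 + 30595}{-11158 + 24336} = \frac{29566}{13178} = 29566 \cdot \frac{1}{13178} = \frac{14783}{6589}$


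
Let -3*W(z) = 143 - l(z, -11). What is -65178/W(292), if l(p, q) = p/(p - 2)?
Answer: 9450810/6863 ≈ 1377.1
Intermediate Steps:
l(p, q) = p/(-2 + p)
W(z) = -143/3 + z/(3*(-2 + z)) (W(z) = -(143 - z/(-2 + z))/3 = -143/3 + z/(3*(-2 + z)))
-65178/W(292) = -65178*3*(-2 + 292)/(2*(143 - 71*292)) = -65178*435/(143 - 20732) = -65178/((2/3)*(1/290)*(-20589)) = -65178/(-6863/145) = -65178*(-145/6863) = 9450810/6863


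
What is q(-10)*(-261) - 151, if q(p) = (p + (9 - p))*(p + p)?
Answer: 46829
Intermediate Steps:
q(p) = 18*p (q(p) = 9*(2*p) = 18*p)
q(-10)*(-261) - 151 = (18*(-10))*(-261) - 151 = -180*(-261) - 151 = 46980 - 151 = 46829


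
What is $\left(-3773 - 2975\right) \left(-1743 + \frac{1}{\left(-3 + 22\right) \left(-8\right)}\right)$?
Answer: $\frac{446948719}{38} \approx 1.1762 \cdot 10^{7}$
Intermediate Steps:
$\left(-3773 - 2975\right) \left(-1743 + \frac{1}{\left(-3 + 22\right) \left(-8\right)}\right) = - 6748 \left(-1743 + \frac{1}{19 \left(-8\right)}\right) = - 6748 \left(-1743 + \frac{1}{-152}\right) = - 6748 \left(-1743 - \frac{1}{152}\right) = \left(-6748\right) \left(- \frac{264937}{152}\right) = \frac{446948719}{38}$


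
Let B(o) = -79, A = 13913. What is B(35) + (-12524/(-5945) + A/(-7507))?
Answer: -3514395202/44629115 ≈ -78.747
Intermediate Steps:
B(35) + (-12524/(-5945) + A/(-7507)) = -79 + (-12524/(-5945) + 13913/(-7507)) = -79 + (-12524*(-1/5945) + 13913*(-1/7507)) = -79 + (12524/5945 - 13913/7507) = -79 + 11304883/44629115 = -3514395202/44629115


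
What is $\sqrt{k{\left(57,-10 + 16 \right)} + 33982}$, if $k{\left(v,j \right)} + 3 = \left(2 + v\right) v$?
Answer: $\sqrt{37342} \approx 193.24$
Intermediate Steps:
$k{\left(v,j \right)} = -3 + v \left(2 + v\right)$ ($k{\left(v,j \right)} = -3 + \left(2 + v\right) v = -3 + v \left(2 + v\right)$)
$\sqrt{k{\left(57,-10 + 16 \right)} + 33982} = \sqrt{\left(-3 + 57^{2} + 2 \cdot 57\right) + 33982} = \sqrt{\left(-3 + 3249 + 114\right) + 33982} = \sqrt{3360 + 33982} = \sqrt{37342}$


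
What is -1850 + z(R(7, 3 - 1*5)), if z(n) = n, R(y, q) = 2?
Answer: -1848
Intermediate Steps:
-1850 + z(R(7, 3 - 1*5)) = -1850 + 2 = -1848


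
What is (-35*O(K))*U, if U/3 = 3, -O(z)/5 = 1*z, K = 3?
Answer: 4725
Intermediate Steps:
O(z) = -5*z
U = 9 (U = 3*3 = 9)
(-35*O(K))*U = -(-175)*3*9 = -35*(-15)*9 = 525*9 = 4725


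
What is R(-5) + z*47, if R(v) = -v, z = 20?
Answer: 945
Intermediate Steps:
R(-5) + z*47 = -1*(-5) + 20*47 = 5 + 940 = 945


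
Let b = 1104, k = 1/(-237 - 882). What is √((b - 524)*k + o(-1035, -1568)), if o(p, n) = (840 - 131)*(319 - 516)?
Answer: I*√174893732373/1119 ≈ 373.73*I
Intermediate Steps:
k = -1/1119 (k = 1/(-1119) = -1/1119 ≈ -0.00089366)
o(p, n) = -139673 (o(p, n) = 709*(-197) = -139673)
√((b - 524)*k + o(-1035, -1568)) = √((1104 - 524)*(-1/1119) - 139673) = √(580*(-1/1119) - 139673) = √(-580/1119 - 139673) = √(-156294667/1119) = I*√174893732373/1119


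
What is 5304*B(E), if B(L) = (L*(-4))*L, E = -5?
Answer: -530400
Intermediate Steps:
B(L) = -4*L² (B(L) = (-4*L)*L = -4*L²)
5304*B(E) = 5304*(-4*(-5)²) = 5304*(-4*25) = 5304*(-100) = -530400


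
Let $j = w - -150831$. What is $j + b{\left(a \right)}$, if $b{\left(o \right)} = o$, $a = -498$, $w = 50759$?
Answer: $201092$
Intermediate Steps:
$j = 201590$ ($j = 50759 - -150831 = 50759 + 150831 = 201590$)
$j + b{\left(a \right)} = 201590 - 498 = 201092$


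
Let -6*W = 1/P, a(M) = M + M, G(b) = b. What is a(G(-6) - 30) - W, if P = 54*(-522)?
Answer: -12177217/169128 ≈ -72.000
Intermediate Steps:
a(M) = 2*M
P = -28188
W = 1/169128 (W = -⅙/(-28188) = -⅙*(-1/28188) = 1/169128 ≈ 5.9127e-6)
a(G(-6) - 30) - W = 2*(-6 - 30) - 1*1/169128 = 2*(-36) - 1/169128 = -72 - 1/169128 = -12177217/169128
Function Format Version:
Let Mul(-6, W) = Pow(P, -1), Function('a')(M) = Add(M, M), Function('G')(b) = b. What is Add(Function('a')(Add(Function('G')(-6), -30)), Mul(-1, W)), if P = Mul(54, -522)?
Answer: Rational(-12177217, 169128) ≈ -72.000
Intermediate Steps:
Function('a')(M) = Mul(2, M)
P = -28188
W = Rational(1, 169128) (W = Mul(Rational(-1, 6), Pow(-28188, -1)) = Mul(Rational(-1, 6), Rational(-1, 28188)) = Rational(1, 169128) ≈ 5.9127e-6)
Add(Function('a')(Add(Function('G')(-6), -30)), Mul(-1, W)) = Add(Mul(2, Add(-6, -30)), Mul(-1, Rational(1, 169128))) = Add(Mul(2, -36), Rational(-1, 169128)) = Add(-72, Rational(-1, 169128)) = Rational(-12177217, 169128)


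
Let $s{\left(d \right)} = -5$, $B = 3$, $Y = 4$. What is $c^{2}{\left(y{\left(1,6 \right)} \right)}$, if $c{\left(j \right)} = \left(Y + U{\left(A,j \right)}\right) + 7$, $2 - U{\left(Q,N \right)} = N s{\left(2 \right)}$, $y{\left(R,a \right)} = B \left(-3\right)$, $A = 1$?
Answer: $1024$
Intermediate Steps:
$y{\left(R,a \right)} = -9$ ($y{\left(R,a \right)} = 3 \left(-3\right) = -9$)
$U{\left(Q,N \right)} = 2 + 5 N$ ($U{\left(Q,N \right)} = 2 - N \left(-5\right) = 2 - - 5 N = 2 + 5 N$)
$c{\left(j \right)} = 13 + 5 j$ ($c{\left(j \right)} = \left(4 + \left(2 + 5 j\right)\right) + 7 = \left(6 + 5 j\right) + 7 = 13 + 5 j$)
$c^{2}{\left(y{\left(1,6 \right)} \right)} = \left(13 + 5 \left(-9\right)\right)^{2} = \left(13 - 45\right)^{2} = \left(-32\right)^{2} = 1024$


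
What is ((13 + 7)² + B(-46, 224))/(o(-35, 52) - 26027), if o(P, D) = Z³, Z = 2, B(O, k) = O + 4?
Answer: -358/26019 ≈ -0.013759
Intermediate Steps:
B(O, k) = 4 + O
o(P, D) = 8 (o(P, D) = 2³ = 8)
((13 + 7)² + B(-46, 224))/(o(-35, 52) - 26027) = ((13 + 7)² + (4 - 46))/(8 - 26027) = (20² - 42)/(-26019) = (400 - 42)*(-1/26019) = 358*(-1/26019) = -358/26019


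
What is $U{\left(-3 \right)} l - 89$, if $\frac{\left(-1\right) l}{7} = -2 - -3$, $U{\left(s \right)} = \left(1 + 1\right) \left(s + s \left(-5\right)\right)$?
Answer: $-257$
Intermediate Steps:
$U{\left(s \right)} = - 8 s$ ($U{\left(s \right)} = 2 \left(s - 5 s\right) = 2 \left(- 4 s\right) = - 8 s$)
$l = -7$ ($l = - 7 \left(-2 - -3\right) = - 7 \left(-2 + 3\right) = \left(-7\right) 1 = -7$)
$U{\left(-3 \right)} l - 89 = \left(-8\right) \left(-3\right) \left(-7\right) - 89 = 24 \left(-7\right) - 89 = -168 - 89 = -257$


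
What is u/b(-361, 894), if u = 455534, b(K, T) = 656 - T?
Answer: -227767/119 ≈ -1914.0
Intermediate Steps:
u/b(-361, 894) = 455534/(656 - 1*894) = 455534/(656 - 894) = 455534/(-238) = 455534*(-1/238) = -227767/119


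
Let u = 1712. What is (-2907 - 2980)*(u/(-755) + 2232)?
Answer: -9910458376/755 ≈ -1.3126e+7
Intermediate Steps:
(-2907 - 2980)*(u/(-755) + 2232) = (-2907 - 2980)*(1712/(-755) + 2232) = -5887*(1712*(-1/755) + 2232) = -5887*(-1712/755 + 2232) = -5887*1683448/755 = -9910458376/755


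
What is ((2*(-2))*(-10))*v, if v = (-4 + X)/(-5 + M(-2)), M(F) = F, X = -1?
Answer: 200/7 ≈ 28.571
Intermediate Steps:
v = 5/7 (v = (-4 - 1)/(-5 - 2) = -5/(-7) = -5*(-1/7) = 5/7 ≈ 0.71429)
((2*(-2))*(-10))*v = ((2*(-2))*(-10))*(5/7) = -4*(-10)*(5/7) = 40*(5/7) = 200/7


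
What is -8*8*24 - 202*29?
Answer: -7394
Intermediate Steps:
-8*8*24 - 202*29 = -64*24 - 5858 = -1536 - 5858 = -7394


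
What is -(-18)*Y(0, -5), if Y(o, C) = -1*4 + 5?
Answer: 18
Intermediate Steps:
Y(o, C) = 1 (Y(o, C) = -4 + 5 = 1)
-(-18)*Y(0, -5) = -(-18) = -1*(-18) = 18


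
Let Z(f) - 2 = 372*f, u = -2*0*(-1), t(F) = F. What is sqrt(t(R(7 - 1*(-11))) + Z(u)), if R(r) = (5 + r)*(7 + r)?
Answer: sqrt(577) ≈ 24.021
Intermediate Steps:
u = 0 (u = 0*(-1) = 0)
Z(f) = 2 + 372*f
sqrt(t(R(7 - 1*(-11))) + Z(u)) = sqrt((35 + (7 - 1*(-11))**2 + 12*(7 - 1*(-11))) + (2 + 372*0)) = sqrt((35 + (7 + 11)**2 + 12*(7 + 11)) + (2 + 0)) = sqrt((35 + 18**2 + 12*18) + 2) = sqrt((35 + 324 + 216) + 2) = sqrt(575 + 2) = sqrt(577)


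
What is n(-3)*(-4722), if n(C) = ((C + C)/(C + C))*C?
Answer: 14166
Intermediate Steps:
n(C) = C (n(C) = ((2*C)/((2*C)))*C = ((2*C)*(1/(2*C)))*C = 1*C = C)
n(-3)*(-4722) = -3*(-4722) = 14166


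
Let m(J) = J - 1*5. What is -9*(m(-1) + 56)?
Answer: -450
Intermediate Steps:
m(J) = -5 + J (m(J) = J - 5 = -5 + J)
-9*(m(-1) + 56) = -9*((-5 - 1) + 56) = -9*(-6 + 56) = -9*50 = -450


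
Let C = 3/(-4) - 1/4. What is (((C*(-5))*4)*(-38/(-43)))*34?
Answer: 25840/43 ≈ 600.93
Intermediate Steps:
C = -1 (C = 3*(-1/4) - 1*1/4 = -3/4 - 1/4 = -1)
(((C*(-5))*4)*(-38/(-43)))*34 = ((-1*(-5)*4)*(-38/(-43)))*34 = ((5*4)*(-38*(-1/43)))*34 = (20*(38/43))*34 = (760/43)*34 = 25840/43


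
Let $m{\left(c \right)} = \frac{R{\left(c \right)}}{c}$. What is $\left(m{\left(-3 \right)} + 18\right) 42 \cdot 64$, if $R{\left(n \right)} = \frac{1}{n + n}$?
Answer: $\frac{145600}{3} \approx 48533.0$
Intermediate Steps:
$R{\left(n \right)} = \frac{1}{2 n}$
$m{\left(c \right)} = \frac{1}{2 c^{2}}$ ($m{\left(c \right)} = \frac{\frac{1}{2} \frac{1}{c}}{c} = \frac{1}{2 c^{2}}$)
$\left(m{\left(-3 \right)} + 18\right) 42 \cdot 64 = \left(\frac{1}{2 \cdot 9} + 18\right) 42 \cdot 64 = \left(\frac{1}{2} \cdot \frac{1}{9} + 18\right) 42 \cdot 64 = \left(\frac{1}{18} + 18\right) 42 \cdot 64 = \frac{325}{18} \cdot 42 \cdot 64 = \frac{2275}{3} \cdot 64 = \frac{145600}{3}$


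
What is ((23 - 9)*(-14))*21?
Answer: -4116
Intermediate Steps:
((23 - 9)*(-14))*21 = (14*(-14))*21 = -196*21 = -4116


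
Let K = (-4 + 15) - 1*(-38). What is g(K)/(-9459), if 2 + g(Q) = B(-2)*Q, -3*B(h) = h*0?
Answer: 2/9459 ≈ 0.00021144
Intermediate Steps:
B(h) = 0 (B(h) = -h*0/3 = -⅓*0 = 0)
K = 49 (K = 11 + 38 = 49)
g(Q) = -2 (g(Q) = -2 + 0*Q = -2 + 0 = -2)
g(K)/(-9459) = -2/(-9459) = -2*(-1/9459) = 2/9459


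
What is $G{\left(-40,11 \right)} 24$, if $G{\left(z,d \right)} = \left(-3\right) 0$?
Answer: $0$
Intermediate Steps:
$G{\left(z,d \right)} = 0$
$G{\left(-40,11 \right)} 24 = 0 \cdot 24 = 0$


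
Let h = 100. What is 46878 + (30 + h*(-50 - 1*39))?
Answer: 38008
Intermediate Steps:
46878 + (30 + h*(-50 - 1*39)) = 46878 + (30 + 100*(-50 - 1*39)) = 46878 + (30 + 100*(-50 - 39)) = 46878 + (30 + 100*(-89)) = 46878 + (30 - 8900) = 46878 - 8870 = 38008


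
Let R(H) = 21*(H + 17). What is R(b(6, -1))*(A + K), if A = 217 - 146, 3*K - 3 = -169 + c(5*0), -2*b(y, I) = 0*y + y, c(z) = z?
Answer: 4606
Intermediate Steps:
b(y, I) = -y/2 (b(y, I) = -(0*y + y)/2 = -(0 + y)/2 = -y/2)
R(H) = 357 + 21*H (R(H) = 21*(17 + H) = 357 + 21*H)
K = -166/3 (K = 1 + (-169 + 5*0)/3 = 1 + (-169 + 0)/3 = 1 + (1/3)*(-169) = 1 - 169/3 = -166/3 ≈ -55.333)
A = 71
R(b(6, -1))*(A + K) = (357 + 21*(-1/2*6))*(71 - 166/3) = (357 + 21*(-3))*(47/3) = (357 - 63)*(47/3) = 294*(47/3) = 4606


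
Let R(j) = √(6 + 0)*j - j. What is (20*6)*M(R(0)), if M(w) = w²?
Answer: 0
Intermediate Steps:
R(j) = -j + j*√6 (R(j) = √6*j - j = j*√6 - j = -j + j*√6)
(20*6)*M(R(0)) = (20*6)*(0*(-1 + √6))² = 120*0² = 120*0 = 0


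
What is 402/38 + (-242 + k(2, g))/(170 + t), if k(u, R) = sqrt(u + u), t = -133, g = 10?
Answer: 2877/703 ≈ 4.0925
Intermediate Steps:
k(u, R) = sqrt(2)*sqrt(u) (k(u, R) = sqrt(2*u) = sqrt(2)*sqrt(u))
402/38 + (-242 + k(2, g))/(170 + t) = 402/38 + (-242 + sqrt(2)*sqrt(2))/(170 - 133) = 402*(1/38) + (-242 + 2)/37 = 201/19 + (1/37)*(-240) = 201/19 - 240/37 = 2877/703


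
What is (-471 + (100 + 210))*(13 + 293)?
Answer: -49266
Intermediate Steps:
(-471 + (100 + 210))*(13 + 293) = (-471 + 310)*306 = -161*306 = -49266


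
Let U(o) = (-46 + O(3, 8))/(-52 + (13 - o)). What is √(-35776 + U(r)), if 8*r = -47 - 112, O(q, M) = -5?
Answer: 2*I*√80490/3 ≈ 189.14*I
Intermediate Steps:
r = -159/8 (r = (-47 - 112)/8 = (⅛)*(-159) = -159/8 ≈ -19.875)
U(o) = -51/(-39 - o) (U(o) = (-46 - 5)/(-52 + (13 - o)) = -51/(-39 - o))
√(-35776 + U(r)) = √(-35776 + 51/(39 - 159/8)) = √(-35776 + 51/(153/8)) = √(-35776 + 51*(8/153)) = √(-35776 + 8/3) = √(-107320/3) = 2*I*√80490/3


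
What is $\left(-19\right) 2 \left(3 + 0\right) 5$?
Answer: $-570$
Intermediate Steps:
$\left(-19\right) 2 \left(3 + 0\right) 5 = - 38 \cdot 3 \cdot 5 = \left(-38\right) 15 = -570$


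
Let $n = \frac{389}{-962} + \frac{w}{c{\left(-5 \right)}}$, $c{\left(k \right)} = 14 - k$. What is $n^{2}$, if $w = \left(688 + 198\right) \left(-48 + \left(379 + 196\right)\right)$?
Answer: $\frac{201755101991294329}{334085284} \approx 6.039 \cdot 10^{8}$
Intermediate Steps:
$w = 466922$ ($w = 886 \left(-48 + 575\right) = 886 \cdot 527 = 466922$)
$n = \frac{449171573}{18278}$ ($n = \frac{389}{-962} + \frac{466922}{14 - -5} = 389 \left(- \frac{1}{962}\right) + \frac{466922}{14 + 5} = - \frac{389}{962} + \frac{466922}{19} = \frac{449171573}{18278} \approx 24574.0$)
$n^{2} = \left(\frac{449171573}{18278}\right)^{2} = \frac{201755101991294329}{334085284}$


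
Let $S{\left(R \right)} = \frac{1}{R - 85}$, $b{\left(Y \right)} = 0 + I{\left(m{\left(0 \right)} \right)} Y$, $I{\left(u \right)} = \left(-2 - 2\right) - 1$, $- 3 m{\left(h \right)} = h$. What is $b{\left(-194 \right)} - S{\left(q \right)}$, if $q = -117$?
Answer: $\frac{195941}{202} \approx 970.0$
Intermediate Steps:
$m{\left(h \right)} = - \frac{h}{3}$
$I{\left(u \right)} = -5$ ($I{\left(u \right)} = -4 - 1 = -5$)
$b{\left(Y \right)} = - 5 Y$ ($b{\left(Y \right)} = 0 - 5 Y = - 5 Y$)
$S{\left(R \right)} = \frac{1}{-85 + R}$
$b{\left(-194 \right)} - S{\left(q \right)} = \left(-5\right) \left(-194\right) - \frac{1}{-85 - 117} = 970 - \frac{1}{-202} = 970 - - \frac{1}{202} = 970 + \frac{1}{202} = \frac{195941}{202}$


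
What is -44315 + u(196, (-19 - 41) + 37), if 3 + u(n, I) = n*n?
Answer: -5902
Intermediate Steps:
u(n, I) = -3 + n² (u(n, I) = -3 + n*n = -3 + n²)
-44315 + u(196, (-19 - 41) + 37) = -44315 + (-3 + 196²) = -44315 + (-3 + 38416) = -44315 + 38413 = -5902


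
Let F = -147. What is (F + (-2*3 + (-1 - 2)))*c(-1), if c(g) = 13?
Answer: -2028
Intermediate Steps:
(F + (-2*3 + (-1 - 2)))*c(-1) = (-147 + (-2*3 + (-1 - 2)))*13 = (-147 + (-6 - 3))*13 = (-147 - 9)*13 = -156*13 = -2028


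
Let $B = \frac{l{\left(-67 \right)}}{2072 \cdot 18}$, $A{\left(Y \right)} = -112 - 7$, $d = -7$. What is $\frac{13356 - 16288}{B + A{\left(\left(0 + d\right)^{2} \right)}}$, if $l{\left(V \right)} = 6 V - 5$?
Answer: $\frac{2955456}{119963} \approx 24.636$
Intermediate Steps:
$A{\left(Y \right)} = -119$ ($A{\left(Y \right)} = -112 - 7 = -119$)
$l{\left(V \right)} = -5 + 6 V$
$B = - \frac{11}{1008}$ ($B = \frac{-5 + 6 \left(-67\right)}{2072 \cdot 18} = \frac{-5 - 402}{37296} = \left(-407\right) \frac{1}{37296} = - \frac{11}{1008} \approx -0.010913$)
$\frac{13356 - 16288}{B + A{\left(\left(0 + d\right)^{2} \right)}} = \frac{13356 - 16288}{- \frac{11}{1008} - 119} = - \frac{2932}{- \frac{119963}{1008}} = \left(-2932\right) \left(- \frac{1008}{119963}\right) = \frac{2955456}{119963}$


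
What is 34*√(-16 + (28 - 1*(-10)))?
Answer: 34*√22 ≈ 159.47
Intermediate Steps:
34*√(-16 + (28 - 1*(-10))) = 34*√(-16 + (28 + 10)) = 34*√(-16 + 38) = 34*√22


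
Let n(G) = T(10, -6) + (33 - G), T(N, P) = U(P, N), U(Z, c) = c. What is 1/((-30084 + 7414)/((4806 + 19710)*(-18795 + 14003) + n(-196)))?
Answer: 117480433/22670 ≈ 5182.2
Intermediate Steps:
T(N, P) = N
n(G) = 43 - G (n(G) = 10 + (33 - G) = 43 - G)
1/((-30084 + 7414)/((4806 + 19710)*(-18795 + 14003) + n(-196))) = 1/((-30084 + 7414)/((4806 + 19710)*(-18795 + 14003) + (43 - 1*(-196)))) = 1/(-22670/(24516*(-4792) + (43 + 196))) = 1/(-22670/(-117480672 + 239)) = 1/(-22670/(-117480433)) = 1/(-22670*(-1/117480433)) = 1/(22670/117480433) = 117480433/22670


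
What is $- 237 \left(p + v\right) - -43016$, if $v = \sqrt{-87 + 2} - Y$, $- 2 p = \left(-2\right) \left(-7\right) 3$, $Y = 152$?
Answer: $84017 - 237 i \sqrt{85} \approx 84017.0 - 2185.0 i$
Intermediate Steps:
$p = -21$ ($p = - \frac{\left(-2\right) \left(-7\right) 3}{2} = - \frac{14 \cdot 3}{2} = \left(- \frac{1}{2}\right) 42 = -21$)
$v = -152 + i \sqrt{85}$ ($v = \sqrt{-87 + 2} - 152 = \sqrt{-85} - 152 = i \sqrt{85} - 152 = -152 + i \sqrt{85} \approx -152.0 + 9.2195 i$)
$- 237 \left(p + v\right) - -43016 = - 237 \left(-21 - \left(152 - i \sqrt{85}\right)\right) - -43016 = - 237 \left(-173 + i \sqrt{85}\right) + \left(-187428 + 230444\right) = \left(41001 - 237 i \sqrt{85}\right) + 43016 = 84017 - 237 i \sqrt{85}$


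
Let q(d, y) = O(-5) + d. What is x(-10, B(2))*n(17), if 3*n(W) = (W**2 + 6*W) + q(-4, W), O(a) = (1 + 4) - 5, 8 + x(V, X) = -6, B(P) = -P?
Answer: -1806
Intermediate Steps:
x(V, X) = -14 (x(V, X) = -8 - 6 = -14)
O(a) = 0 (O(a) = 5 - 5 = 0)
q(d, y) = d (q(d, y) = 0 + d = d)
n(W) = -4/3 + 2*W + W**2/3 (n(W) = ((W**2 + 6*W) - 4)/3 = (-4 + W**2 + 6*W)/3 = -4/3 + 2*W + W**2/3)
x(-10, B(2))*n(17) = -14*(-4/3 + 2*17 + (1/3)*17**2) = -14*(-4/3 + 34 + (1/3)*289) = -14*(-4/3 + 34 + 289/3) = -14*129 = -1806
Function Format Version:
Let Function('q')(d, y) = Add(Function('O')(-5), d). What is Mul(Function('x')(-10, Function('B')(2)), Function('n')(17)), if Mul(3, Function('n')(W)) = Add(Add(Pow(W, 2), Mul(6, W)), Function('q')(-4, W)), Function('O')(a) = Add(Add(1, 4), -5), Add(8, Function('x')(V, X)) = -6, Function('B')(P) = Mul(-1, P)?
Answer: -1806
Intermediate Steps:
Function('x')(V, X) = -14 (Function('x')(V, X) = Add(-8, -6) = -14)
Function('O')(a) = 0 (Function('O')(a) = Add(5, -5) = 0)
Function('q')(d, y) = d (Function('q')(d, y) = Add(0, d) = d)
Function('n')(W) = Add(Rational(-4, 3), Mul(2, W), Mul(Rational(1, 3), Pow(W, 2))) (Function('n')(W) = Mul(Rational(1, 3), Add(Add(Pow(W, 2), Mul(6, W)), -4)) = Mul(Rational(1, 3), Add(-4, Pow(W, 2), Mul(6, W))) = Add(Rational(-4, 3), Mul(2, W), Mul(Rational(1, 3), Pow(W, 2))))
Mul(Function('x')(-10, Function('B')(2)), Function('n')(17)) = Mul(-14, Add(Rational(-4, 3), Mul(2, 17), Mul(Rational(1, 3), Pow(17, 2)))) = Mul(-14, Add(Rational(-4, 3), 34, Mul(Rational(1, 3), 289))) = Mul(-14, Add(Rational(-4, 3), 34, Rational(289, 3))) = Mul(-14, 129) = -1806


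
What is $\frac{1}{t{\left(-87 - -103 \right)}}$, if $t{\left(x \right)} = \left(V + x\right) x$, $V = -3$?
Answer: $\frac{1}{208} \approx 0.0048077$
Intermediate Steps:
$t{\left(x \right)} = x \left(-3 + x\right)$ ($t{\left(x \right)} = \left(-3 + x\right) x = x \left(-3 + x\right)$)
$\frac{1}{t{\left(-87 - -103 \right)}} = \frac{1}{\left(-87 - -103\right) \left(-3 - -16\right)} = \frac{1}{\left(-87 + 103\right) \left(-3 + \left(-87 + 103\right)\right)} = \frac{1}{16 \left(-3 + 16\right)} = \frac{1}{16 \cdot 13} = \frac{1}{208}$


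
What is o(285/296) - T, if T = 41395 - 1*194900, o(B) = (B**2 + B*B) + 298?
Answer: 6737883049/43808 ≈ 1.5380e+5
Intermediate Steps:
o(B) = 298 + 2*B**2 (o(B) = (B**2 + B**2) + 298 = 2*B**2 + 298 = 298 + 2*B**2)
T = -153505 (T = 41395 - 194900 = -153505)
o(285/296) - T = (298 + 2*(285/296)**2) - 1*(-153505) = (298 + 2*(285*(1/296))**2) + 153505 = (298 + 2*(285/296)**2) + 153505 = (298 + 2*(81225/87616)) + 153505 = (298 + 81225/43808) + 153505 = 13136009/43808 + 153505 = 6737883049/43808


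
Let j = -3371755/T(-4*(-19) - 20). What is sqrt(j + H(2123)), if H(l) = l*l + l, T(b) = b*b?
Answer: sqrt(14137642517)/56 ≈ 2123.2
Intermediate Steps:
T(b) = b**2
H(l) = l + l**2 (H(l) = l**2 + l = l + l**2)
j = -3371755/3136 (j = -3371755/(-4*(-19) - 20)**2 = -3371755/(76 - 20)**2 = -3371755/(56**2) = -3371755/3136 ≈ -1075.2)
sqrt(j + H(2123)) = sqrt(-3371755/3136 + 2123*(1 + 2123)) = sqrt(-3371755/3136 + 2123*2124) = sqrt(-3371755/3136 + 4509252) = sqrt(14137642517/3136) = sqrt(14137642517)/56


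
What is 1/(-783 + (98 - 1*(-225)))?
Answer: -1/460 ≈ -0.0021739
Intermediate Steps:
1/(-783 + (98 - 1*(-225))) = 1/(-783 + (98 + 225)) = 1/(-783 + 323) = 1/(-460) = -1/460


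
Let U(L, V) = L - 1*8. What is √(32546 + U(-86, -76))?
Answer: 2*√8113 ≈ 180.14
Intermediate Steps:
U(L, V) = -8 + L (U(L, V) = L - 8 = -8 + L)
√(32546 + U(-86, -76)) = √(32546 + (-8 - 86)) = √(32546 - 94) = √32452 = 2*√8113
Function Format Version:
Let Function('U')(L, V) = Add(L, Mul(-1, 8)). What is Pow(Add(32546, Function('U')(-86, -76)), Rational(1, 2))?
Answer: Mul(2, Pow(8113, Rational(1, 2))) ≈ 180.14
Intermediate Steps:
Function('U')(L, V) = Add(-8, L) (Function('U')(L, V) = Add(L, -8) = Add(-8, L))
Pow(Add(32546, Function('U')(-86, -76)), Rational(1, 2)) = Pow(Add(32546, Add(-8, -86)), Rational(1, 2)) = Pow(Add(32546, -94), Rational(1, 2)) = Pow(32452, Rational(1, 2)) = Mul(2, Pow(8113, Rational(1, 2)))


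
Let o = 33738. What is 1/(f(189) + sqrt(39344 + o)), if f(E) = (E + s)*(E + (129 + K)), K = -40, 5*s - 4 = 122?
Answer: 744345/44323044797 - 25*sqrt(73082)/88646089594 ≈ 1.6717e-5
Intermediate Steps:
s = 126/5 (s = 4/5 + (1/5)*122 = 4/5 + 122/5 = 126/5 ≈ 25.200)
f(E) = (89 + E)*(126/5 + E) (f(E) = (E + 126/5)*(E + (129 - 40)) = (126/5 + E)*(E + 89) = (126/5 + E)*(89 + E) = (89 + E)*(126/5 + E))
1/(f(189) + sqrt(39344 + o)) = 1/((11214/5 + 189**2 + (571/5)*189) + sqrt(39344 + 33738)) = 1/((11214/5 + 35721 + 107919/5) + sqrt(73082)) = 1/(297738/5 + sqrt(73082))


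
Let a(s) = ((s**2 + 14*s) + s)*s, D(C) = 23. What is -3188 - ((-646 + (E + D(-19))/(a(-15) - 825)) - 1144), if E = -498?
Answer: -46153/33 ≈ -1398.6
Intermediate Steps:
a(s) = s*(s**2 + 15*s) (a(s) = (s**2 + 15*s)*s = s*(s**2 + 15*s))
-3188 - ((-646 + (E + D(-19))/(a(-15) - 825)) - 1144) = -3188 - ((-646 + (-498 + 23)/((-15)**2*(15 - 15) - 825)) - 1144) = -3188 - ((-646 - 475/(225*0 - 825)) - 1144) = -3188 - ((-646 - 475/(0 - 825)) - 1144) = -3188 - ((-646 - 475/(-825)) - 1144) = -3188 - ((-646 - 475*(-1/825)) - 1144) = -3188 - ((-646 + 19/33) - 1144) = -3188 - (-21299/33 - 1144) = -3188 - 1*(-59051/33) = -3188 + 59051/33 = -46153/33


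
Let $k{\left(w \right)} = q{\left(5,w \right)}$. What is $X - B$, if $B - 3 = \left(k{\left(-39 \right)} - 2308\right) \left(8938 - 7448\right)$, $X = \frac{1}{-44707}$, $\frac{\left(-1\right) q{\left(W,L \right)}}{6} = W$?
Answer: $\frac{155742065218}{44707} \approx 3.4836 \cdot 10^{6}$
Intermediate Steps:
$q{\left(W,L \right)} = - 6 W$
$k{\left(w \right)} = -30$ ($k{\left(w \right)} = \left(-6\right) 5 = -30$)
$X = - \frac{1}{44707} \approx -2.2368 \cdot 10^{-5}$
$B = -3483617$ ($B = 3 + \left(-30 - 2308\right) \left(8938 - 7448\right) = 3 - 3483620 = -3483617$)
$X - B = - \frac{1}{44707} - -3483617 = - \frac{1}{44707} + 3483617 = \frac{155742065218}{44707}$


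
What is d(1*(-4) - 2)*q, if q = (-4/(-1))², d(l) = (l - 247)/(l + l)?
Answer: 1012/3 ≈ 337.33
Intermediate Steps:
d(l) = (-247 + l)/(2*l) (d(l) = (-247 + l)/((2*l)) = (-247 + l)*(1/(2*l)) = (-247 + l)/(2*l))
q = 16 (q = (-4*(-1))² = 4² = 16)
d(1*(-4) - 2)*q = ((-247 + (1*(-4) - 2))/(2*(1*(-4) - 2)))*16 = ((-247 + (-4 - 2))/(2*(-4 - 2)))*16 = ((½)*(-247 - 6)/(-6))*16 = ((½)*(-⅙)*(-253))*16 = (253/12)*16 = 1012/3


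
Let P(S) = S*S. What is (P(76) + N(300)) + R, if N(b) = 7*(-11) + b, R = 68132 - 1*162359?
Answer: -88228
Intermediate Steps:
P(S) = S**2
R = -94227 (R = 68132 - 162359 = -94227)
N(b) = -77 + b
(P(76) + N(300)) + R = (76**2 + (-77 + 300)) - 94227 = (5776 + 223) - 94227 = 5999 - 94227 = -88228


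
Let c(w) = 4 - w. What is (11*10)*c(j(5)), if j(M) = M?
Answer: -110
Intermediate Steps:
(11*10)*c(j(5)) = (11*10)*(4 - 1*5) = 110*(4 - 5) = 110*(-1) = -110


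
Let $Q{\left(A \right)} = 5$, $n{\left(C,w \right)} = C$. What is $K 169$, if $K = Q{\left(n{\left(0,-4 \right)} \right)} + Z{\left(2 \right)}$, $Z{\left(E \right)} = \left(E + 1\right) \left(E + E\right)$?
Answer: $2873$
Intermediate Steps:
$Z{\left(E \right)} = 2 E \left(1 + E\right)$ ($Z{\left(E \right)} = \left(1 + E\right) 2 E = 2 E \left(1 + E\right)$)
$K = 17$ ($K = 5 + 2 \cdot 2 \left(1 + 2\right) = 5 + 2 \cdot 2 \cdot 3 = 5 + 12 = 17$)
$K 169 = 17 \cdot 169 = 2873$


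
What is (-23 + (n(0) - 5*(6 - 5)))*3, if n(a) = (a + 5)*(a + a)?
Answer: -84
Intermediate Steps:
n(a) = 2*a*(5 + a) (n(a) = (5 + a)*(2*a) = 2*a*(5 + a))
(-23 + (n(0) - 5*(6 - 5)))*3 = (-23 + (2*0*(5 + 0) - 5*(6 - 5)))*3 = (-23 + (2*0*5 - 5*1))*3 = (-23 + (0 - 5))*3 = (-23 - 5)*3 = -28*3 = -84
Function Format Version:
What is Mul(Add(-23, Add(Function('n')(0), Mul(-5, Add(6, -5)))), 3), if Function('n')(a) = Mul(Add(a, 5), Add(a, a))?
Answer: -84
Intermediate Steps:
Function('n')(a) = Mul(2, a, Add(5, a)) (Function('n')(a) = Mul(Add(5, a), Mul(2, a)) = Mul(2, a, Add(5, a)))
Mul(Add(-23, Add(Function('n')(0), Mul(-5, Add(6, -5)))), 3) = Mul(Add(-23, Add(Mul(2, 0, Add(5, 0)), Mul(-5, Add(6, -5)))), 3) = Mul(Add(-23, Add(Mul(2, 0, 5), Mul(-5, 1))), 3) = Mul(Add(-23, Add(0, -5)), 3) = Mul(Add(-23, -5), 3) = Mul(-28, 3) = -84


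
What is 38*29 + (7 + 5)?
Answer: 1114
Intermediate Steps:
38*29 + (7 + 5) = 1102 + 12 = 1114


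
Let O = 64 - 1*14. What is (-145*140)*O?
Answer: -1015000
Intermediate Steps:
O = 50 (O = 64 - 14 = 50)
(-145*140)*O = -145*140*50 = -20300*50 = -1015000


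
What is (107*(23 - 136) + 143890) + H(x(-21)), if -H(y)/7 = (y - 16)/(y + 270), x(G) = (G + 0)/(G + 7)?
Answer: 71567060/543 ≈ 1.3180e+5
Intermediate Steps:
x(G) = G/(7 + G)
H(y) = -7*(-16 + y)/(270 + y) (H(y) = -7*(y - 16)/(y + 270) = -7*(-16 + y)/(270 + y))
(107*(23 - 136) + 143890) + H(x(-21)) = (107*(23 - 136) + 143890) + 7*(16 - (-21)/(7 - 21))/(270 - 21/(7 - 21)) = (107*(-113) + 143890) + 7*(16 - (-21)/(-14))/(270 - 21/(-14)) = (-12091 + 143890) + 7*(16 - (-21)*(-1)/14)/(270 - 21*(-1/14)) = 131799 + 7*(16 - 1*3/2)/(270 + 3/2) = 131799 + 7*(16 - 3/2)/(543/2) = 131799 + 7*(2/543)*(29/2) = 131799 + 203/543 = 71567060/543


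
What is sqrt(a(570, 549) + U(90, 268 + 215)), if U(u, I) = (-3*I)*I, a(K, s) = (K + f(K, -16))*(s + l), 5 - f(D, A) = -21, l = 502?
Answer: I*sqrt(73471) ≈ 271.06*I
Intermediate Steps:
f(D, A) = 26 (f(D, A) = 5 - 1*(-21) = 5 + 21 = 26)
a(K, s) = (26 + K)*(502 + s) (a(K, s) = (K + 26)*(s + 502) = (26 + K)*(502 + s))
U(u, I) = -3*I**2
sqrt(a(570, 549) + U(90, 268 + 215)) = sqrt((13052 + 26*549 + 502*570 + 570*549) - 3*(268 + 215)**2) = sqrt((13052 + 14274 + 286140 + 312930) - 3*483**2) = sqrt(626396 - 3*233289) = sqrt(626396 - 699867) = sqrt(-73471) = I*sqrt(73471)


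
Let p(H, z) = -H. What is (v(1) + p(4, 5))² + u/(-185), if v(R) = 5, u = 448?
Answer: -263/185 ≈ -1.4216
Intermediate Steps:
(v(1) + p(4, 5))² + u/(-185) = (5 - 1*4)² + 448/(-185) = (5 - 4)² + 448*(-1/185) = 1² - 448/185 = 1 - 448/185 = -263/185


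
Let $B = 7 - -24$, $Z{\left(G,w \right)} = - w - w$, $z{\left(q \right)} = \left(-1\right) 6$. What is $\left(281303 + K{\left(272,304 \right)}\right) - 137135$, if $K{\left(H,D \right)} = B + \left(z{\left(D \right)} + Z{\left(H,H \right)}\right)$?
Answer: $143649$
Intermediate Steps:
$z{\left(q \right)} = -6$
$Z{\left(G,w \right)} = - 2 w$
$B = 31$ ($B = 7 + 24 = 31$)
$K{\left(H,D \right)} = 25 - 2 H$ ($K{\left(H,D \right)} = 31 - \left(6 + 2 H\right) = 25 - 2 H$)
$\left(281303 + K{\left(272,304 \right)}\right) - 137135 = \left(281303 + \left(25 - 544\right)\right) - 137135 = \left(281303 - 519\right) - 137135 = 280784 - 137135 = 143649$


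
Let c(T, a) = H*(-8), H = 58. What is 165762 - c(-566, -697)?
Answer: 166226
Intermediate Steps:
c(T, a) = -464 (c(T, a) = 58*(-8) = -464)
165762 - c(-566, -697) = 165762 - 1*(-464) = 165762 + 464 = 166226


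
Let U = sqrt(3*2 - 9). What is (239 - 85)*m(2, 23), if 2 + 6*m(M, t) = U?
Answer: -154/3 + 77*I*sqrt(3)/3 ≈ -51.333 + 44.456*I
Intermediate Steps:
U = I*sqrt(3) (U = sqrt(6 - 9) = sqrt(-3) = I*sqrt(3) ≈ 1.732*I)
m(M, t) = -1/3 + I*sqrt(3)/6 (m(M, t) = -1/3 + (I*sqrt(3))/6 = -1/3 + I*sqrt(3)/6)
(239 - 85)*m(2, 23) = (239 - 85)*(-1/3 + I*sqrt(3)/6) = 154*(-1/3 + I*sqrt(3)/6) = -154/3 + 77*I*sqrt(3)/3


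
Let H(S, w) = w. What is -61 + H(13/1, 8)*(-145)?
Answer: -1221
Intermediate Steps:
-61 + H(13/1, 8)*(-145) = -61 + 8*(-145) = -61 - 1160 = -1221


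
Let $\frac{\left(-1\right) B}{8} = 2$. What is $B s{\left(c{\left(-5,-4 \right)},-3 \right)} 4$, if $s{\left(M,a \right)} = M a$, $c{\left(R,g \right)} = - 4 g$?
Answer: $3072$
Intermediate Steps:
$B = -16$ ($B = \left(-8\right) 2 = -16$)
$B s{\left(c{\left(-5,-4 \right)},-3 \right)} 4 = - 16 \left(-4\right) \left(-4\right) \left(-3\right) 4 = - 16 \cdot 16 \left(-3\right) 4 = \left(-16\right) \left(-48\right) 4 = 768 \cdot 4 = 3072$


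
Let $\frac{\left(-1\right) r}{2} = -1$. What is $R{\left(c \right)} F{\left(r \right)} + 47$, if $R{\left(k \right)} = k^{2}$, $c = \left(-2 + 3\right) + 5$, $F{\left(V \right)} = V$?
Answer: $119$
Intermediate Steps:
$r = 2$ ($r = \left(-2\right) \left(-1\right) = 2$)
$c = 6$ ($c = 1 + 5 = 6$)
$R{\left(c \right)} F{\left(r \right)} + 47 = 6^{2} \cdot 2 + 47 = 36 \cdot 2 + 47 = 72 + 47 = 119$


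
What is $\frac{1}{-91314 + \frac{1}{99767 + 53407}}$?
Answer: $- \frac{153174}{13986930635} \approx -1.0951 \cdot 10^{-5}$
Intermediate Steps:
$\frac{1}{-91314 + \frac{1}{99767 + 53407}} = \frac{1}{-91314 + \frac{1}{153174}} = \frac{1}{- \frac{13986930635}{153174}} = - \frac{153174}{13986930635}$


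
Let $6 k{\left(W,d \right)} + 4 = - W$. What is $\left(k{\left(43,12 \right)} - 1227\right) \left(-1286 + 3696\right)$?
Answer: $- \frac{8927845}{3} \approx -2.9759 \cdot 10^{6}$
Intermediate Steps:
$k{\left(W,d \right)} = - \frac{2}{3} - \frac{W}{6}$ ($k{\left(W,d \right)} = - \frac{2}{3} + \frac{\left(-1\right) W}{6} = - \frac{2}{3} - \frac{W}{6}$)
$\left(k{\left(43,12 \right)} - 1227\right) \left(-1286 + 3696\right) = \left(\left(- \frac{2}{3} - \frac{43}{6}\right) - 1227\right) \left(-1286 + 3696\right) = \left(\left(- \frac{2}{3} - \frac{43}{6}\right) - 1227\right) 2410 = \left(- \frac{47}{6} - 1227\right) 2410 = \left(- \frac{7409}{6}\right) 2410 = - \frac{8927845}{3}$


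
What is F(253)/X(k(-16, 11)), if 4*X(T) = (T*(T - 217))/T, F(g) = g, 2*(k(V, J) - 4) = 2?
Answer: -253/53 ≈ -4.7736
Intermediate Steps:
k(V, J) = 5 (k(V, J) = 4 + (½)*2 = 4 + 1 = 5)
X(T) = -217/4 + T/4 (X(T) = ((T*(T - 217))/T)/4 = ((T*(-217 + T))/T)/4 = (-217 + T)/4 = -217/4 + T/4)
F(253)/X(k(-16, 11)) = 253/(-217/4 + (¼)*5) = 253/(-217/4 + 5/4) = 253/(-53) = 253*(-1/53) = -253/53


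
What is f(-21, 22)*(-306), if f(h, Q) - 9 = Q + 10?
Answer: -12546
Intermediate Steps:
f(h, Q) = 19 + Q (f(h, Q) = 9 + (Q + 10) = 9 + (10 + Q) = 19 + Q)
f(-21, 22)*(-306) = (19 + 22)*(-306) = 41*(-306) = -12546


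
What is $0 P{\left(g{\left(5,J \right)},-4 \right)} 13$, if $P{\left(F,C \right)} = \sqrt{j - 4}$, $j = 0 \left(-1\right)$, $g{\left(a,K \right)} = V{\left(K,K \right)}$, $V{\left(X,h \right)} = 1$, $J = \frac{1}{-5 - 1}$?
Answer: $0$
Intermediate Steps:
$J = - \frac{1}{6}$ ($J = \frac{1}{-6} = - \frac{1}{6} \approx -0.16667$)
$g{\left(a,K \right)} = 1$
$j = 0$
$P{\left(F,C \right)} = 2 i$ ($P{\left(F,C \right)} = \sqrt{0 - 4} = \sqrt{-4} = 2 i$)
$0 P{\left(g{\left(5,J \right)},-4 \right)} 13 = 0 \cdot 2 i 13 = 0 \cdot 13 = 0$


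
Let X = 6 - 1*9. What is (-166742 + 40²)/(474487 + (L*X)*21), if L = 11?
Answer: -82571/236897 ≈ -0.34855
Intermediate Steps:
X = -3 (X = 6 - 9 = -3)
(-166742 + 40²)/(474487 + (L*X)*21) = (-166742 + 40²)/(474487 + (11*(-3))*21) = (-166742 + 1600)/(474487 - 33*21) = -165142/(474487 - 693) = -165142/473794 = -165142*1/473794 = -82571/236897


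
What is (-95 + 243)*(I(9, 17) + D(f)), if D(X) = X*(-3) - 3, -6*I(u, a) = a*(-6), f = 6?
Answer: -592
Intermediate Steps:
I(u, a) = a (I(u, a) = -a*(-6)/6 = -(-1)*a = a)
D(X) = -3 - 3*X (D(X) = -3*X - 3 = -3 - 3*X)
(-95 + 243)*(I(9, 17) + D(f)) = (-95 + 243)*(17 + (-3 - 3*6)) = 148*(17 + (-3 - 18)) = 148*(17 - 21) = 148*(-4) = -592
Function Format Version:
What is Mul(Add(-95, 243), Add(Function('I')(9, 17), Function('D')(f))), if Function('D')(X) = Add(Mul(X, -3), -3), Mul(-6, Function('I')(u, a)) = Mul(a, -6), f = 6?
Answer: -592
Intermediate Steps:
Function('I')(u, a) = a (Function('I')(u, a) = Mul(Rational(-1, 6), Mul(a, -6)) = Mul(Rational(-1, 6), Mul(-6, a)) = a)
Function('D')(X) = Add(-3, Mul(-3, X)) (Function('D')(X) = Add(Mul(-3, X), -3) = Add(-3, Mul(-3, X)))
Mul(Add(-95, 243), Add(Function('I')(9, 17), Function('D')(f))) = Mul(Add(-95, 243), Add(17, Add(-3, Mul(-3, 6)))) = Mul(148, Add(17, Add(-3, -18))) = Mul(148, Add(17, -21)) = Mul(148, -4) = -592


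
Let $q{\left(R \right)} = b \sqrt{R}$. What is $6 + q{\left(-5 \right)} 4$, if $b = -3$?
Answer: $6 - 12 i \sqrt{5} \approx 6.0 - 26.833 i$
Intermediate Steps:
$q{\left(R \right)} = - 3 \sqrt{R}$
$6 + q{\left(-5 \right)} 4 = 6 + - 3 \sqrt{-5} \cdot 4 = 6 + - 3 i \sqrt{5} \cdot 4 = 6 - 12 i \sqrt{5}$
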